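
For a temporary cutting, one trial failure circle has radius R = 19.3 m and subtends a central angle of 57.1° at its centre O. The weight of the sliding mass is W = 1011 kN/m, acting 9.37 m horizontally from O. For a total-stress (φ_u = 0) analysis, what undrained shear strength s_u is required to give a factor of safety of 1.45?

FS = s_u·L_a·R / (W·d), so s_u = FS·W·d / (L_a·R).
Arc length L_a = R·θ = 19.3·(57.1°·π/180) = 19.3·0.9966 = 19.23 m
s_u = 1.45·1011·9.37 / (19.23·19.3) = 13736.0 / 371.22 = 37.00 kPa

s_u = 37.0 kPa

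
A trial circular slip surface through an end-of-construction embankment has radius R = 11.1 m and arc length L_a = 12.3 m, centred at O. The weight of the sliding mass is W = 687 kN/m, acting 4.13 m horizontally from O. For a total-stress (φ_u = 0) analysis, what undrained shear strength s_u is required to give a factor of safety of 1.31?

FS = s_u·L_a·R / (W·d), so s_u = FS·W·d / (L_a·R).
s_u = 1.31·687·4.13 / (12.30·11.1) = 3716.9 / 136.53 = 27.22 kPa

s_u = 27.2 kPa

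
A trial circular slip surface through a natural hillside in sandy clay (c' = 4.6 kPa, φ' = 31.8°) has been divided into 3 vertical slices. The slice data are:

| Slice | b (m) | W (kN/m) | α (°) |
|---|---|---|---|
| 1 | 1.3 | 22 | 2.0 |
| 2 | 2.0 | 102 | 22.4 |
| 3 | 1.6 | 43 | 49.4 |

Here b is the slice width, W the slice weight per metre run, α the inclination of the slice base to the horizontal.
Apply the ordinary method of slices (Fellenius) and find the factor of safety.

Ordinary method of slices: FS = Σ[c'·Δl_i + (W_i cosα_i)·tanφ'] / Σ W_i sinα_i, with Δl_i = b_i / cosα_i.
Slice 1: Δl = 1.3/cos2.0° = 1.301 m; N'_1 = 22·cos2.0° = 22.0; c'Δl = 5.98; W sinα = 0.8
Slice 2: Δl = 2.0/cos22.4° = 2.163 m; N'_2 = 102·cos22.4° = 94.3; c'Δl = 9.95; W sinα = 38.9
Slice 3: Δl = 1.6/cos49.4° = 2.459 m; N'_3 = 43·cos49.4° = 28.0; c'Δl = 11.31; W sinα = 32.6
Σc'Δl = 27.2 kN/m; ΣN' = 144.3 kN/m; ΣW sinα = 72.3 kN/m
Resisting = 27.2 + 144.3·tan31.8° = 27.2 + 89.5 = 116.7 kN/m
FS = 116.7 / 72.3 = 1.614

FS = 1.61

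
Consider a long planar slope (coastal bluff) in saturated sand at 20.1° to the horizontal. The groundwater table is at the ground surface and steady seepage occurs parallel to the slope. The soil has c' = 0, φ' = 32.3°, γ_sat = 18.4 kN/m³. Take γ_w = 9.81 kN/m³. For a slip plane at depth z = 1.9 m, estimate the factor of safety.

FS = 0.81

With seepage parallel to the slope and the water table at the surface, the effective normal stress on the slip plane uses the buoyant unit weight γ' = γ_sat − γ_w while the driving shear stress uses γ_sat:
FS = [c' + γ' z cos²β tanφ'] / [γ_sat z sinβ cosβ]
(For c' = 0 this reduces to FS = (γ'/γ_sat)·tanφ'/tanβ.)
γ' = 18.4 − 9.81 = 8.59 kN/m³
Numerator = 0.0 + 8.59·1.9·cos²20.1°·tan32.3° = 0.0 + 8.59·1.9·0.8819·0.6322 = 9.099 kPa
Denominator = 18.4·1.9·sin20.1°·cos20.1° = 18.4·1.9·0.3437·0.9391 = 11.283 kPa
FS = 9.099 / 11.283 = 0.806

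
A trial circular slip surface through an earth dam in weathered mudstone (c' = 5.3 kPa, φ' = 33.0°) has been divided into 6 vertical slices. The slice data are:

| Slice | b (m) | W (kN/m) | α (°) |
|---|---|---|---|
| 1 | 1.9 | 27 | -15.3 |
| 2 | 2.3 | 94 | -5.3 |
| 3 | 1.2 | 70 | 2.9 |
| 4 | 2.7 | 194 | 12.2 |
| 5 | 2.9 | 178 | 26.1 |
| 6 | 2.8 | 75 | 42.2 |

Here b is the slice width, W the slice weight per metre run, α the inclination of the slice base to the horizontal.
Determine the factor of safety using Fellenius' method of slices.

FS = 2.97

Ordinary method of slices: FS = Σ[c'·Δl_i + (W_i cosα_i)·tanφ'] / Σ W_i sinα_i, with Δl_i = b_i / cosα_i.
Slice 1: Δl = 1.9/cos(-15.3°) = 1.970 m; N'_1 = 27·cos(-15.3°) = 26.0; c'Δl = 10.44; W sinα = -7.1
Slice 2: Δl = 2.3/cos(-5.3°) = 2.310 m; N'_2 = 94·cos(-5.3°) = 93.6; c'Δl = 12.24; W sinα = -8.7
Slice 3: Δl = 1.2/cos2.9° = 1.202 m; N'_3 = 70·cos2.9° = 69.9; c'Δl = 6.37; W sinα = 3.5
Slice 4: Δl = 2.7/cos12.2° = 2.762 m; N'_4 = 194·cos12.2° = 189.6; c'Δl = 14.64; W sinα = 41.0
Slice 5: Δl = 2.9/cos26.1° = 3.229 m; N'_5 = 178·cos26.1° = 159.8; c'Δl = 17.12; W sinα = 78.3
Slice 6: Δl = 2.8/cos42.2° = 3.780 m; N'_6 = 75·cos42.2° = 55.6; c'Δl = 20.03; W sinα = 50.4
Σc'Δl = 80.8 kN/m; ΣN' = 594.6 kN/m; ΣW sinα = 157.4 kN/m
Resisting = 80.8 + 594.6·tan33.0° = 80.8 + 386.1 = 467.0 kN/m
FS = 467.0 / 157.4 = 2.966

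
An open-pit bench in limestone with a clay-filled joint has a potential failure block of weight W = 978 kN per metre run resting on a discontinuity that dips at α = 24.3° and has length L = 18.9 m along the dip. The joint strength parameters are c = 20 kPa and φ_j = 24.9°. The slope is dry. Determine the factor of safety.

FS = 1.97

Resolving the block weight along and normal to the plane and applying the Mohr–Coulomb strength on the joint:
N' = W cosα = 978·cos24.3° = 891.4 kN/m
Driving force T = W sinα = 978·sin24.3° = 402.5 kN/m
Resisting force R = c·L + N'·tanφ_j = 20·18.9 + 891.4·tan24.9° = 378.0 + 413.8 = 791.8 kN/m
FS = R / T = 791.8 / 402.5 = 1.967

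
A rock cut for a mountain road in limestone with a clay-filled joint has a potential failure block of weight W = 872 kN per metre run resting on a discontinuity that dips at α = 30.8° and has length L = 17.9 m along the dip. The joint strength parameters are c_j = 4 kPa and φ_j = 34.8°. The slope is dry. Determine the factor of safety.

Resolving the block weight along and normal to the plane and applying the Mohr–Coulomb strength on the joint:
N' = W cosα = 872·cos30.8° = 749.0 kN/m
Driving force T = W sinα = 872·sin30.8° = 446.5 kN/m
Resisting force R = c_j·L + N'·tanφ_j = 4·17.9 + 749.0·tan34.8° = 71.6 + 520.6 = 592.2 kN/m
FS = R / T = 592.2 / 446.5 = 1.326

FS = 1.33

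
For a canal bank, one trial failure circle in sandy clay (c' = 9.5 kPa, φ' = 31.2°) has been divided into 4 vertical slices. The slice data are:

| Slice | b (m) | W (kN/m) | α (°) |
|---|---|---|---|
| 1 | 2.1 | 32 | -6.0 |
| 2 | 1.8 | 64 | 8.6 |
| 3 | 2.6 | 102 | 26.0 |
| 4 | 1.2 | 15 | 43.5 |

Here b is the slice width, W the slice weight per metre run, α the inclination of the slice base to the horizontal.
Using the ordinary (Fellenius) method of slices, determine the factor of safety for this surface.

Ordinary method of slices: FS = Σ[c'·Δl_i + (W_i cosα_i)·tanφ'] / Σ W_i sinα_i, with Δl_i = b_i / cosα_i.
Slice 1: Δl = 2.1/cos(-6.0°) = 2.112 m; N'_1 = 32·cos(-6.0°) = 31.8; c'Δl = 20.06; W sinα = -3.3
Slice 2: Δl = 1.8/cos8.6° = 1.820 m; N'_2 = 64·cos8.6° = 63.3; c'Δl = 17.29; W sinα = 9.6
Slice 3: Δl = 2.6/cos26.0° = 2.893 m; N'_3 = 102·cos26.0° = 91.7; c'Δl = 27.48; W sinα = 44.7
Slice 4: Δl = 1.2/cos43.5° = 1.654 m; N'_4 = 15·cos43.5° = 10.9; c'Δl = 15.72; W sinα = 10.3
Σc'Δl = 80.6 kN/m; ΣN' = 197.7 kN/m; ΣW sinα = 61.3 kN/m
Resisting = 80.6 + 197.7·tan31.2° = 80.6 + 119.7 = 200.3 kN/m
FS = 200.3 / 61.3 = 3.269

FS = 3.27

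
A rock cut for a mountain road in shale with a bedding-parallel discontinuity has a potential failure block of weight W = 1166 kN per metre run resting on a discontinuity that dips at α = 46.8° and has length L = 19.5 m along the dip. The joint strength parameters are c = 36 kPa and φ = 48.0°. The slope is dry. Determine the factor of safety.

Resolving the block weight along and normal to the plane and applying the Mohr–Coulomb strength on the joint:
N' = W cosα = 1166·cos46.8° = 798.2 kN/m
Driving force T = W sinα = 1166·sin46.8° = 850.0 kN/m
Resisting force R = c·L + N'·tanφ = 36·19.5 + 798.2·tan48.0° = 702.0 + 886.5 = 1588.5 kN/m
FS = R / T = 1588.5 / 850.0 = 1.869

FS = 1.87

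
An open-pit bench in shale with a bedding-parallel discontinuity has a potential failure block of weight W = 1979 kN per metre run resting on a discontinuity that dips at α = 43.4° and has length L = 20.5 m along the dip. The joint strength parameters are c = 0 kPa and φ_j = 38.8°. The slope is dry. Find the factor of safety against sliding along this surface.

Resolving the block weight along and normal to the plane and applying the Mohr–Coulomb strength on the joint:
N' = W cosα = 1979·cos43.4° = 1437.9 kN/m
Driving force T = W sinα = 1979·sin43.4° = 1359.7 kN/m
Resisting force R = c·L + N'·tanφ_j = 0·20.5 + 1437.9·tan38.8° = 0.0 + 1156.1 = 1156.1 kN/m
FS = R / T = 1156.1 / 1359.7 = 0.850

FS = 0.85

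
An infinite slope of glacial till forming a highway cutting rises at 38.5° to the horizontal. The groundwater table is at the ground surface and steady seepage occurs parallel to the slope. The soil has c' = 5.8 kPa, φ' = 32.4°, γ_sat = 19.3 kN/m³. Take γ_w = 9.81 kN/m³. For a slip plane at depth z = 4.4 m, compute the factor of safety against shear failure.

With seepage parallel to the slope and the water table at the surface, the effective normal stress on the slip plane uses the buoyant unit weight γ' = γ_sat − γ_w while the driving shear stress uses γ_sat:
FS = [c' + γ' z cos²β tanφ'] / [γ_sat z sinβ cosβ]
γ' = 19.3 − 9.81 = 9.49 kN/m³
Numerator = 5.8 + 9.49·4.4·cos²38.5°·tan32.4° = 5.8 + 9.49·4.4·0.6125·0.6346 = 22.030 kPa
Denominator = 19.3·4.4·sin38.5°·cos38.5° = 19.3·4.4·0.6225·0.7826 = 41.372 kPa
FS = 22.030 / 41.372 = 0.532

FS = 0.53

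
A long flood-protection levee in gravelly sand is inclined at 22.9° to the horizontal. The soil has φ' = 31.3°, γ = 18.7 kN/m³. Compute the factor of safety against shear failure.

FS = 1.44

For a dry cohesionless infinite slope the factor of safety is FS = tanφ' / tanβ.
FS = tan31.3° / tan22.9° = 0.6080 / 0.4224 = 1.439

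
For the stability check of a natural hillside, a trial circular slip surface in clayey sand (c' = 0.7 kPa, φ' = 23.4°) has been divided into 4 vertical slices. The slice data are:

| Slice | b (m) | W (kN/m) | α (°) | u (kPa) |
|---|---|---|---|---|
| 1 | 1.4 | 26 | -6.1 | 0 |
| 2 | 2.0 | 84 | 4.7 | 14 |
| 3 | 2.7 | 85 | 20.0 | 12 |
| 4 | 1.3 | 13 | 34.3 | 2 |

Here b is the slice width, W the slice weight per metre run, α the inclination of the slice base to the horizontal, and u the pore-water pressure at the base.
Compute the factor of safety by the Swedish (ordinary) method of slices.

FS = 1.57

Ordinary method of slices: FS = Σ[c'·Δl_i + (W_i cosα_i − u_i·Δl_i)·tanφ'] / Σ W_i sinα_i, with Δl_i = b_i / cosα_i.
Slice 1: Δl = 1.4/cos(-6.1°) = 1.408 m; N'_1 = 26·cos(-6.1°) − 0·1.408 = 25.9; c'Δl = 0.99; W sinα = -2.8
Slice 2: Δl = 2.0/cos4.7° = 2.007 m; N'_2 = 84·cos4.7° − 14·2.007 = 55.6; c'Δl = 1.40; W sinα = 6.9
Slice 3: Δl = 2.7/cos20.0° = 2.873 m; N'_3 = 85·cos20.0° − 12·2.873 = 45.4; c'Δl = 2.01; W sinα = 29.1
Slice 4: Δl = 1.3/cos34.3° = 1.574 m; N'_4 = 13·cos34.3° − 2·1.574 = 7.6; c'Δl = 1.10; W sinα = 7.3
Σc'Δl = 5.5 kN/m; ΣN' = 134.5 kN/m; ΣW sinα = 40.5 kN/m
Resisting = 5.5 + 134.5·tan23.4° = 5.5 + 58.2 = 63.7 kN/m
FS = 63.7 / 40.5 = 1.572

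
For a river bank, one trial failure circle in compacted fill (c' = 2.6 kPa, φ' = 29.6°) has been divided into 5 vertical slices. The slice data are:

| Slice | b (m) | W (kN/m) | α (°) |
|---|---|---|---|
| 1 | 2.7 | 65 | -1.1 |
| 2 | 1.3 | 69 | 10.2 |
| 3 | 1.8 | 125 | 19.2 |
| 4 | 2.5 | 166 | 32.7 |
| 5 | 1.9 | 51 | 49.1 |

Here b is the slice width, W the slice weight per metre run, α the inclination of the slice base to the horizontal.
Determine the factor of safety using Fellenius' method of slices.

Ordinary method of slices: FS = Σ[c'·Δl_i + (W_i cosα_i)·tanφ'] / Σ W_i sinα_i, with Δl_i = b_i / cosα_i.
Slice 1: Δl = 2.7/cos(-1.1°) = 2.700 m; N'_1 = 65·cos(-1.1°) = 65.0; c'Δl = 7.02; W sinα = -1.2
Slice 2: Δl = 1.3/cos10.2° = 1.321 m; N'_2 = 69·cos10.2° = 67.9; c'Δl = 3.43; W sinα = 12.2
Slice 3: Δl = 1.8/cos19.2° = 1.906 m; N'_3 = 125·cos19.2° = 118.0; c'Δl = 4.96; W sinα = 41.1
Slice 4: Δl = 2.5/cos32.7° = 2.971 m; N'_4 = 166·cos32.7° = 139.7; c'Δl = 7.72; W sinα = 89.7
Slice 5: Δl = 1.9/cos49.1° = 2.902 m; N'_5 = 51·cos49.1° = 33.4; c'Δl = 7.54; W sinα = 38.5
Σc'Δl = 30.7 kN/m; ΣN' = 424.0 kN/m; ΣW sinα = 180.3 kN/m
Resisting = 30.7 + 424.0·tan29.6° = 30.7 + 240.9 = 271.6 kN/m
FS = 271.6 / 180.3 = 1.506

FS = 1.51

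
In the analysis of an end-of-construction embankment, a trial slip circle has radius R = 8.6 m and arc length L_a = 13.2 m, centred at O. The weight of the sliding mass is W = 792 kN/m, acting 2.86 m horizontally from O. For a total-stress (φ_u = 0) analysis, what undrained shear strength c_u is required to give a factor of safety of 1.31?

FS = c_u·L_a·R / (W·d), so c_u = FS·W·d / (L_a·R).
c_u = 1.31·792·2.86 / (13.20·8.6) = 2967.3 / 113.52 = 26.14 kPa

c_u = 26.1 kPa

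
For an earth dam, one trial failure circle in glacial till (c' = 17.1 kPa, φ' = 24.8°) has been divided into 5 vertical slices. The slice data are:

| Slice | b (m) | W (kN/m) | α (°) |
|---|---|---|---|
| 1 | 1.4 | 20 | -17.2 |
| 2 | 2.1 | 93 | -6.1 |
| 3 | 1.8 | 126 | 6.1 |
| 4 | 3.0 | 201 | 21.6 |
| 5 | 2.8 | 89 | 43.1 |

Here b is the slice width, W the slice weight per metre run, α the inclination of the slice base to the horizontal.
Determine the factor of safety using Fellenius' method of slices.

Ordinary method of slices: FS = Σ[c'·Δl_i + (W_i cosα_i)·tanφ'] / Σ W_i sinα_i, with Δl_i = b_i / cosα_i.
Slice 1: Δl = 1.4/cos(-17.2°) = 1.466 m; N'_1 = 20·cos(-17.2°) = 19.1; c'Δl = 25.06; W sinα = -5.9
Slice 2: Δl = 2.1/cos(-6.1°) = 2.112 m; N'_2 = 93·cos(-6.1°) = 92.5; c'Δl = 36.11; W sinα = -9.9
Slice 3: Δl = 1.8/cos6.1° = 1.810 m; N'_3 = 126·cos6.1° = 125.3; c'Δl = 30.96; W sinα = 13.4
Slice 4: Δl = 3.0/cos21.6° = 3.227 m; N'_4 = 201·cos21.6° = 186.9; c'Δl = 55.17; W sinα = 74.0
Slice 5: Δl = 2.8/cos43.1° = 3.835 m; N'_5 = 89·cos43.1° = 65.0; c'Δl = 65.57; W sinα = 60.8
Σc'Δl = 212.9 kN/m; ΣN' = 488.7 kN/m; ΣW sinα = 132.4 kN/m
Resisting = 212.9 + 488.7·tan24.8° = 212.9 + 225.8 = 438.7 kN/m
FS = 438.7 / 132.4 = 3.314

FS = 3.31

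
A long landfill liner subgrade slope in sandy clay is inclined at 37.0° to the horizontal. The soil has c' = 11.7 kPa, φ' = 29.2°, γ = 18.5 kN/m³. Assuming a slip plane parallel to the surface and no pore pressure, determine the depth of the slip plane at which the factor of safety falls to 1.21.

z = 2.81 m

Setting FS = 1.21 in FS = [c' + γz cos²β tanφ'] / [γz sinβ cosβ] and solving for z:
z = c' / [γ cosβ (FS·sinβ − cosβ·tanφ')]
  = 11.7 / [18.5·cos37.0°·(1.21·sin37.0° − cos37.0°·tan29.2°)]
  = 11.7 / [18.5·0.7986·(1.21·0.6018 − 0.7986·0.5589)]
  = 11.7 / 4.1643 = 2.810 m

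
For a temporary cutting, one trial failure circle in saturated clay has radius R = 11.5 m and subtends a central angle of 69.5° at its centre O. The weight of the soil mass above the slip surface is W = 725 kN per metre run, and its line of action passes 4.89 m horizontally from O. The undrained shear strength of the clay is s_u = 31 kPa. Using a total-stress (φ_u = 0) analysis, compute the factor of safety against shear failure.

FS = 1.40

Taking moments about the centre O, the resisting moment is provided by the undrained shear strength acting along the arc:
Arc length L_a = R·θ = 11.5·(69.5°·π/180) = 11.5·1.2130 = 13.95 m
M_R = s_u·L_a·R = 31·13.95·11.5 = 4973.0 kN·m/m
M_D = W·d = 725·4.89 = 3545.2 kN·m/m
FS = M_R / M_D = 4973.0 / 3545.2 = 1.403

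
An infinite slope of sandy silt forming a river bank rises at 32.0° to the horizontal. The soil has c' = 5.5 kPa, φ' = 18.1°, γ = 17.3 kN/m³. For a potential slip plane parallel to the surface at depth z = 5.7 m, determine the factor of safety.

FS = 0.65

For an infinite slope with a slip plane parallel to the surface (no pore pressure): FS = [c' + γz cos²β tanφ'] / [γz sinβ cosβ].
γz = 17.3·5.7 = 98.61 kN/m²
Numerator = 5.5 + 98.61·cos²32.0°·tan18.1° = 5.5 + 98.61·0.7192·0.3269 = 28.680 kPa
Denominator = 98.61·sin32.0°·cos32.0° = 98.61·0.5299·0.8480 = 44.315 kPa
FS = 28.680 / 44.315 = 0.647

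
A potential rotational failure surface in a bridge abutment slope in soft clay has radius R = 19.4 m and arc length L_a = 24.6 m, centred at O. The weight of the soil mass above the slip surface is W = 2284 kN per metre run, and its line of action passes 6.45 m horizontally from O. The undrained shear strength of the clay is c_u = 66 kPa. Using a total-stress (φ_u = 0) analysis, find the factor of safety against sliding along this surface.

FS = 2.14

Taking moments about the centre O, the resisting moment is provided by the undrained shear strength acting along the arc:
M_R = c_u·L_a·R = 66·24.60·19.4 = 31497.8 kN·m/m
M_D = W·d = 2284·6.45 = 14731.8 kN·m/m
FS = M_R / M_D = 31497.8 / 14731.8 = 2.138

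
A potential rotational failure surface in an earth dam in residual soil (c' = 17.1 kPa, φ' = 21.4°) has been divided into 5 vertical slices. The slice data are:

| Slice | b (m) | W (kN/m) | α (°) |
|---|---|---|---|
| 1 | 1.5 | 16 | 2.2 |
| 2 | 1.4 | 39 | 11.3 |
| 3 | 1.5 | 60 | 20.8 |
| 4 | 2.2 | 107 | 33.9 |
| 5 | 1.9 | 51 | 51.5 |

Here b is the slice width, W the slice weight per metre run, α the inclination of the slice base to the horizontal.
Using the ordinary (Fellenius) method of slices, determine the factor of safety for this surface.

FS = 2.06

Ordinary method of slices: FS = Σ[c'·Δl_i + (W_i cosα_i)·tanφ'] / Σ W_i sinα_i, with Δl_i = b_i / cosα_i.
Slice 1: Δl = 1.5/cos2.2° = 1.501 m; N'_1 = 16·cos2.2° = 16.0; c'Δl = 25.67; W sinα = 0.6
Slice 2: Δl = 1.4/cos11.3° = 1.428 m; N'_2 = 39·cos11.3° = 38.2; c'Δl = 24.41; W sinα = 7.6
Slice 3: Δl = 1.5/cos20.8° = 1.605 m; N'_3 = 60·cos20.8° = 56.1; c'Δl = 27.44; W sinα = 21.3
Slice 4: Δl = 2.2/cos33.9° = 2.651 m; N'_4 = 107·cos33.9° = 88.8; c'Δl = 45.32; W sinα = 59.7
Slice 5: Δl = 1.9/cos51.5° = 3.052 m; N'_5 = 51·cos51.5° = 31.7; c'Δl = 52.19; W sinα = 39.9
Σc'Δl = 175.0 kN/m; ΣN' = 230.9 kN/m; ΣW sinα = 129.2 kN/m
Resisting = 175.0 + 230.9·tan21.4° = 175.0 + 90.5 = 265.5 kN/m
FS = 265.5 / 129.2 = 2.056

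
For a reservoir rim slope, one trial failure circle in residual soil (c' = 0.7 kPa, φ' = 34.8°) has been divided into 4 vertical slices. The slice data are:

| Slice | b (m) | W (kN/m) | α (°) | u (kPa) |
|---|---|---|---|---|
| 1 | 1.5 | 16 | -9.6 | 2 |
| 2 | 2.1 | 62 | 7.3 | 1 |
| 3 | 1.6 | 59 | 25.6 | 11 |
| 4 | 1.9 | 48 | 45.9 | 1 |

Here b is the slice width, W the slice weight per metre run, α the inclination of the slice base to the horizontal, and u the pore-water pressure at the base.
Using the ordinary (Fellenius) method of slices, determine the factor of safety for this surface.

FS = 1.54

Ordinary method of slices: FS = Σ[c'·Δl_i + (W_i cosα_i − u_i·Δl_i)·tanφ'] / Σ W_i sinα_i, with Δl_i = b_i / cosα_i.
Slice 1: Δl = 1.5/cos(-9.6°) = 1.521 m; N'_1 = 16·cos(-9.6°) − 2·1.521 = 12.7; c'Δl = 1.06; W sinα = -2.7
Slice 2: Δl = 2.1/cos7.3° = 2.117 m; N'_2 = 62·cos7.3° − 1·2.117 = 59.4; c'Δl = 1.48; W sinα = 7.9
Slice 3: Δl = 1.6/cos25.6° = 1.774 m; N'_3 = 59·cos25.6° − 11·1.774 = 33.7; c'Δl = 1.24; W sinα = 25.5
Slice 4: Δl = 1.9/cos45.9° = 2.730 m; N'_4 = 48·cos45.9° − 1·2.730 = 30.7; c'Δl = 1.91; W sinα = 34.5
Σc'Δl = 5.7 kN/m; ΣN' = 136.5 kN/m; ΣW sinα = 65.2 kN/m
Resisting = 5.7 + 136.5·tan34.8° = 5.7 + 94.9 = 100.6 kN/m
FS = 100.6 / 65.2 = 1.543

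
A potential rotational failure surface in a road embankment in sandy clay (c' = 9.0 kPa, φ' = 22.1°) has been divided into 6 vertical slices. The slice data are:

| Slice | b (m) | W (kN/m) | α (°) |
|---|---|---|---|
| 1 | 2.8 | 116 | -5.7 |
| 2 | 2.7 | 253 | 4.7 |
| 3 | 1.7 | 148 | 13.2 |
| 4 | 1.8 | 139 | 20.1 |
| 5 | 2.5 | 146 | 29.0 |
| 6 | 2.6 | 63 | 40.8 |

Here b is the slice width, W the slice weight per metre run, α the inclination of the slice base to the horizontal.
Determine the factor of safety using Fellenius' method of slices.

FS = 2.32

Ordinary method of slices: FS = Σ[c'·Δl_i + (W_i cosα_i)·tanφ'] / Σ W_i sinα_i, with Δl_i = b_i / cosα_i.
Slice 1: Δl = 2.8/cos(-5.7°) = 2.814 m; N'_1 = 116·cos(-5.7°) = 115.4; c'Δl = 25.33; W sinα = -11.5
Slice 2: Δl = 2.7/cos4.7° = 2.709 m; N'_2 = 253·cos4.7° = 252.1; c'Δl = 24.38; W sinα = 20.7
Slice 3: Δl = 1.7/cos13.2° = 1.746 m; N'_3 = 148·cos13.2° = 144.1; c'Δl = 15.72; W sinα = 33.8
Slice 4: Δl = 1.8/cos20.1° = 1.917 m; N'_4 = 139·cos20.1° = 130.5; c'Δl = 17.25; W sinα = 47.8
Slice 5: Δl = 2.5/cos29.0° = 2.858 m; N'_5 = 146·cos29.0° = 127.7; c'Δl = 25.73; W sinα = 70.8
Slice 6: Δl = 2.6/cos40.8° = 3.435 m; N'_6 = 63·cos40.8° = 47.7; c'Δl = 30.91; W sinα = 41.2
Σc'Δl = 139.3 kN/m; ΣN' = 817.6 kN/m; ΣW sinα = 202.7 kN/m
Resisting = 139.3 + 817.6·tan22.1° = 139.3 + 332.0 = 471.3 kN/m
FS = 471.3 / 202.7 = 2.325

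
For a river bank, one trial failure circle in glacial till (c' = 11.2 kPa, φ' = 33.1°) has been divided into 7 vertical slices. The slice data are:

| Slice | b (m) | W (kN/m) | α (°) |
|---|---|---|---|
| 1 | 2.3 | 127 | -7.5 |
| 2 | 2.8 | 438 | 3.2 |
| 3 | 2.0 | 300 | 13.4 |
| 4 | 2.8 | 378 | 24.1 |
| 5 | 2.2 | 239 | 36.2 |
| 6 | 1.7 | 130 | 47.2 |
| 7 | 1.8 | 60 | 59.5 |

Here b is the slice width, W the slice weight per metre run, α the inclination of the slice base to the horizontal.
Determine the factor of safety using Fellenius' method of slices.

Ordinary method of slices: FS = Σ[c'·Δl_i + (W_i cosα_i)·tanφ'] / Σ W_i sinα_i, with Δl_i = b_i / cosα_i.
Slice 1: Δl = 2.3/cos(-7.5°) = 2.320 m; N'_1 = 127·cos(-7.5°) = 125.9; c'Δl = 25.98; W sinα = -16.6
Slice 2: Δl = 2.8/cos3.2° = 2.804 m; N'_2 = 438·cos3.2° = 437.3; c'Δl = 31.41; W sinα = 24.4
Slice 3: Δl = 2.0/cos13.4° = 2.056 m; N'_3 = 300·cos13.4° = 291.8; c'Δl = 23.03; W sinα = 69.5
Slice 4: Δl = 2.8/cos24.1° = 3.067 m; N'_4 = 378·cos24.1° = 345.1; c'Δl = 34.35; W sinα = 154.3
Slice 5: Δl = 2.2/cos36.2° = 2.726 m; N'_5 = 239·cos36.2° = 192.9; c'Δl = 30.53; W sinα = 141.2
Slice 6: Δl = 1.7/cos47.2° = 2.502 m; N'_6 = 130·cos47.2° = 88.3; c'Δl = 28.02; W sinα = 95.4
Slice 7: Δl = 1.8/cos59.5° = 3.547 m; N'_7 = 60·cos59.5° = 30.5; c'Δl = 39.72; W sinα = 51.7
Σc'Δl = 213.1 kN/m; ΣN' = 1511.8 kN/m; ΣW sinα = 520.0 kN/m
Resisting = 213.1 + 1511.8·tan33.1° = 213.1 + 985.5 = 1198.6 kN/m
FS = 1198.6 / 520.0 = 2.305

FS = 2.30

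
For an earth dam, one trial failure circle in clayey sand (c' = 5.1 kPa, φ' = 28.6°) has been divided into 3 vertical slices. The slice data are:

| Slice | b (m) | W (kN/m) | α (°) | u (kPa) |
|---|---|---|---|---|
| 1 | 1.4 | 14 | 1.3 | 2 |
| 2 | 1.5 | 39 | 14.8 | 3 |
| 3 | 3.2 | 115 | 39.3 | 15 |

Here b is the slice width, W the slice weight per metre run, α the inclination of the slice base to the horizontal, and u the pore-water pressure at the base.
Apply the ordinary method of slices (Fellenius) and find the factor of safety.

Ordinary method of slices: FS = Σ[c'·Δl_i + (W_i cosα_i − u_i·Δl_i)·tanφ'] / Σ W_i sinα_i, with Δl_i = b_i / cosα_i.
Slice 1: Δl = 1.4/cos1.3° = 1.400 m; N'_1 = 14·cos1.3° − 2·1.400 = 11.2; c'Δl = 7.14; W sinα = 0.3
Slice 2: Δl = 1.5/cos14.8° = 1.551 m; N'_2 = 39·cos14.8° − 3·1.551 = 33.1; c'Δl = 7.91; W sinα = 10.0
Slice 3: Δl = 3.2/cos39.3° = 4.135 m; N'_3 = 115·cos39.3° − 15·4.135 = 27.0; c'Δl = 21.09; W sinα = 72.8
Σc'Δl = 36.1 kN/m; ΣN' = 71.2 kN/m; ΣW sinα = 83.1 kN/m
Resisting = 36.1 + 71.2·tan28.6° = 36.1 + 38.8 = 75.0 kN/m
FS = 75.0 / 83.1 = 0.902

FS = 0.90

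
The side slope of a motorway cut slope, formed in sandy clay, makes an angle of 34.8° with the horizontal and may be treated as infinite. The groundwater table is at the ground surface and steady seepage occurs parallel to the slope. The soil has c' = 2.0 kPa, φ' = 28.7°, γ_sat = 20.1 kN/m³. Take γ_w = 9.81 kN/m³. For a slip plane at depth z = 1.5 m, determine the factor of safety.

FS = 0.54

With seepage parallel to the slope and the water table at the surface, the effective normal stress on the slip plane uses the buoyant unit weight γ' = γ_sat − γ_w while the driving shear stress uses γ_sat:
FS = [c' + γ' z cos²β tanφ'] / [γ_sat z sinβ cosβ]
γ' = 20.1 − 9.81 = 10.29 kN/m³
Numerator = 2.0 + 10.29·1.5·cos²34.8°·tan28.7° = 2.0 + 10.29·1.5·0.6743·0.5475 = 7.698 kPa
Denominator = 20.1·1.5·sin34.8°·cos34.8° = 20.1·1.5·0.5707·0.8211 = 14.130 kPa
FS = 7.698 / 14.130 = 0.545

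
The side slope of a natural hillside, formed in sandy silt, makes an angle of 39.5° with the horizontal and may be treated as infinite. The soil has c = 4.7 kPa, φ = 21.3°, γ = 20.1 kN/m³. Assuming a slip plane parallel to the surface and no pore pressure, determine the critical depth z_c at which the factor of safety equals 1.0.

z_c = 0.90 m

Setting FS = 1.00 in FS = [c + γz cos²β tanφ] / [γz sinβ cosβ] and solving for z:
z = c / [γ cosβ (FS·sinβ − cosβ·tanφ)]
  = 4.7 / [20.1·cos39.5°·(1.00·sin39.5° − cos39.5°·tan21.3°)]
  = 4.7 / [20.1·0.7716·(1.00·0.6361 − 0.7716·0.3899)]
  = 4.7 / 5.1994 = 0.904 m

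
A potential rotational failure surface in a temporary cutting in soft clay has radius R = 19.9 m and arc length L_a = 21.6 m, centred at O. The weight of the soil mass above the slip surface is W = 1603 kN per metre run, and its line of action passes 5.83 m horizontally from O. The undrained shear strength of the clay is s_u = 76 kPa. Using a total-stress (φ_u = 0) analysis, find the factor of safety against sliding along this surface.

FS = 3.50

Taking moments about the centre O, the resisting moment is provided by the undrained shear strength acting along the arc:
M_R = s_u·L_a·R = 76·21.60·19.9 = 32667.8 kN·m/m
M_D = W·d = 1603·5.83 = 9345.5 kN·m/m
FS = M_R / M_D = 32667.8 / 9345.5 = 3.496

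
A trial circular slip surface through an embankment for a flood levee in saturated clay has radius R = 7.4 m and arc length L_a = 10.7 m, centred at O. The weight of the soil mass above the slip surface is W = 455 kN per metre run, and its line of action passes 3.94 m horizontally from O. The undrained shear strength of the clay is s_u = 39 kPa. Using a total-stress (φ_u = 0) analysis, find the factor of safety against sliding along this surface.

Taking moments about the centre O, the resisting moment is provided by the undrained shear strength acting along the arc:
M_R = s_u·L_a·R = 39·10.70·7.4 = 3088.0 kN·m/m
M_D = W·d = 455·3.94 = 1792.7 kN·m/m
FS = M_R / M_D = 3088.0 / 1792.7 = 1.723

FS = 1.72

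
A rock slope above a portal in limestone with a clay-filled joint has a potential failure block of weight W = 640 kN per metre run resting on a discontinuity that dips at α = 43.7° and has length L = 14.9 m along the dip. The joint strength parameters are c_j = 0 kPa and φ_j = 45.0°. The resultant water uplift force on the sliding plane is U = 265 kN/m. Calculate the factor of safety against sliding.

FS = 0.45

Resolving the block weight along and normal to the plane and applying the Mohr–Coulomb strength on the joint:
N' = W cosα − U = 640·cos43.7° − 265 = 197.7 kN/m
Driving force T = W sinα = 640·sin43.7° = 442.2 kN/m
Resisting force R = c_j·L + N'·tanφ_j = 0·14.9 + 197.7·tan45.0° = 0.0 + 197.7 = 197.7 kN/m
FS = R / T = 197.7 / 442.2 = 0.447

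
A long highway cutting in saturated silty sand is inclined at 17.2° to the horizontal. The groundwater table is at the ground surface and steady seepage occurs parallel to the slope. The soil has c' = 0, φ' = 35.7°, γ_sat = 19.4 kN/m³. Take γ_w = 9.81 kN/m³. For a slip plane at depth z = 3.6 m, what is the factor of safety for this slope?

FS = 1.15

With seepage parallel to the slope and the water table at the surface, the effective normal stress on the slip plane uses the buoyant unit weight γ' = γ_sat − γ_w while the driving shear stress uses γ_sat:
FS = [c' + γ' z cos²β tanφ'] / [γ_sat z sinβ cosβ]
(For c' = 0 this reduces to FS = (γ'/γ_sat)·tanφ'/tanβ.)
γ' = 19.4 − 9.81 = 9.59 kN/m³
Numerator = 0.0 + 9.59·3.6·cos²17.2°·tan35.7° = 0.0 + 9.59·3.6·0.9126·0.7186 = 22.639 kPa
Denominator = 19.4·3.6·sin17.2°·cos17.2° = 19.4·3.6·0.2957·0.9553 = 19.729 kPa
FS = 22.639 / 19.729 = 1.148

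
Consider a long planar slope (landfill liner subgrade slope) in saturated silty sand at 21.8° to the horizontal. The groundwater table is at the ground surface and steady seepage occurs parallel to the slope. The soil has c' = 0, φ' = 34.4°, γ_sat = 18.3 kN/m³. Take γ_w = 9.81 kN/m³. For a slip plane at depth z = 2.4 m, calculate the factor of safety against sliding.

With seepage parallel to the slope and the water table at the surface, the effective normal stress on the slip plane uses the buoyant unit weight γ' = γ_sat − γ_w while the driving shear stress uses γ_sat:
FS = [c' + γ' z cos²β tanφ'] / [γ_sat z sinβ cosβ]
(For c' = 0 this reduces to FS = (γ'/γ_sat)·tanφ'/tanβ.)
γ' = 18.3 − 9.81 = 8.49 kN/m³
Numerator = 0.0 + 8.49·2.4·cos²21.8°·tan34.4° = 0.0 + 8.49·2.4·0.8621·0.6847 = 12.028 kPa
Denominator = 18.3·2.4·sin21.8°·cos21.8° = 18.3·2.4·0.3714·0.9285 = 15.144 kPa
FS = 12.028 / 15.144 = 0.794

FS = 0.79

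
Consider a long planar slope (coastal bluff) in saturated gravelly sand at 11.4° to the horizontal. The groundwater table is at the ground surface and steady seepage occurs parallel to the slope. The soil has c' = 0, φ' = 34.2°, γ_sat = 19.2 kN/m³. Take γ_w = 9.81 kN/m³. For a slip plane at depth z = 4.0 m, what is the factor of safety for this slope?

With seepage parallel to the slope and the water table at the surface, the effective normal stress on the slip plane uses the buoyant unit weight γ' = γ_sat − γ_w while the driving shear stress uses γ_sat:
FS = [c' + γ' z cos²β tanφ'] / [γ_sat z sinβ cosβ]
(For c' = 0 this reduces to FS = (γ'/γ_sat)·tanφ'/tanβ.)
γ' = 19.2 − 9.81 = 9.39 kN/m³
Numerator = 0.0 + 9.39·4.0·cos²11.4°·tan34.2° = 0.0 + 9.39·4.0·0.9609·0.6796 = 24.528 kPa
Denominator = 19.2·4.0·sin11.4°·cos11.4° = 19.2·4.0·0.1977·0.9803 = 14.881 kPa
FS = 24.528 / 14.881 = 1.648

FS = 1.65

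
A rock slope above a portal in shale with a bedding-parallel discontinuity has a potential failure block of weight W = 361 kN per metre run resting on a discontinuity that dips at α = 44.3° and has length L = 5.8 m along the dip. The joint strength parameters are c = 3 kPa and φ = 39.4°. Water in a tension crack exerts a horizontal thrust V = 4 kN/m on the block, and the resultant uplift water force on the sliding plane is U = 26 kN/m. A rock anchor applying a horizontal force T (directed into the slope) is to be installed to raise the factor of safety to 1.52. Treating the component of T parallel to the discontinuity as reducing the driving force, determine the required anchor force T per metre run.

T = 109 kN/m

Resolving forces along and normal to the sliding plane, with the horizontal anchor force T adding T·sinα to the effective normal force and T·cosα acting up the plane against the driving force:
FS = [cL + (W cosα − U − V sinα + T sinα) tanφ] / [W sinα + V cosα − T cosα]
Without the anchor: N' = 229.6 kN/m, driving T_d = 255.0 kN/m, resisting R = 3·5.8 + 229.6·tan39.4° = 206.0 kN/m, FS = 0.81.
Setting FS = 1.52 and solving for T:
1.52·(255.0 − T cos44.3°) = 206.0 + T sin44.3°·tan39.4°
T·(sin44.3°·tan39.4° + 1.52·cos44.3°) = 1.52·255.0 − 206.0
T·(0.6984·0.8214 + 1.52·0.7157) = 387.6 − 206.0 = 181.6
T·1.6615 = 181.6
T = 109.3 kN/m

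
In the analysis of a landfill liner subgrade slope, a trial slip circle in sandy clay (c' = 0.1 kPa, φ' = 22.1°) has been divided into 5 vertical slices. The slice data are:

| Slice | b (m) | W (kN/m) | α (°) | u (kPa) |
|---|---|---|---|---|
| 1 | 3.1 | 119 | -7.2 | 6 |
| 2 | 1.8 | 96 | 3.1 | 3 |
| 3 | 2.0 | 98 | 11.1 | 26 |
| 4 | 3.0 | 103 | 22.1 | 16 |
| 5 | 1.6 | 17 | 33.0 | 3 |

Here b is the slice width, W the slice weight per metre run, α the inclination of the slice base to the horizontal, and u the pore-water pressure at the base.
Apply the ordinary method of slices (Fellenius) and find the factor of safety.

FS = 2.05

Ordinary method of slices: FS = Σ[c'·Δl_i + (W_i cosα_i − u_i·Δl_i)·tanφ'] / Σ W_i sinα_i, with Δl_i = b_i / cosα_i.
Slice 1: Δl = 3.1/cos(-7.2°) = 3.125 m; N'_1 = 119·cos(-7.2°) − 6·3.125 = 99.3; c'Δl = 0.31; W sinα = -14.9
Slice 2: Δl = 1.8/cos3.1° = 1.803 m; N'_2 = 96·cos3.1° − 3·1.803 = 90.5; c'Δl = 0.18; W sinα = 5.2
Slice 3: Δl = 2.0/cos11.1° = 2.038 m; N'_3 = 98·cos11.1° − 26·2.038 = 43.2; c'Δl = 0.20; W sinα = 18.9
Slice 4: Δl = 3.0/cos22.1° = 3.238 m; N'_4 = 103·cos22.1° − 16·3.238 = 43.6; c'Δl = 0.32; W sinα = 38.8
Slice 5: Δl = 1.6/cos33.0° = 1.908 m; N'_5 = 17·cos33.0° − 3·1.908 = 8.5; c'Δl = 0.19; W sinα = 9.3
Σc'Δl = 1.2 kN/m; ΣN' = 285.1 kN/m; ΣW sinα = 57.2 kN/m
Resisting = 1.2 + 285.1·tan22.1° = 1.2 + 115.8 = 117.0 kN/m
FS = 117.0 / 57.2 = 2.047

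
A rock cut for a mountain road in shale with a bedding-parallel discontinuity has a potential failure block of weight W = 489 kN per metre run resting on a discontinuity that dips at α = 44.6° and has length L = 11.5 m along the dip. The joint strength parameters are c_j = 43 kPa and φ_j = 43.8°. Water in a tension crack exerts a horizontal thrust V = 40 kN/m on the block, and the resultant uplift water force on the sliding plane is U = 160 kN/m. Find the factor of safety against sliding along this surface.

Resolving the block weight along and normal to the plane and applying the Mohr–Coulomb strength on the joint:
N' = W cosα − U − V sinα = 489·cos44.6° − 160 − 40·sin44.6° = 160.1 kN/m
Driving force T = W sinα + V cosα = 489·sin44.6° + 40·cos44.6° = 371.8 kN/m
Resisting force R = c_j·L + N'·tanφ_j = 43·11.5 + 160.1·tan43.8° = 494.5 + 153.5 = 648.0 kN/m
FS = R / T = 648.0 / 371.8 = 1.743

FS = 1.74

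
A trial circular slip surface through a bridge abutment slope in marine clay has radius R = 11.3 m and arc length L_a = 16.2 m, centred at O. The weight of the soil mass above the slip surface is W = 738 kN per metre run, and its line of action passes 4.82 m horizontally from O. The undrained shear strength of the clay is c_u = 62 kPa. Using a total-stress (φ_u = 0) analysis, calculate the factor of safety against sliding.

FS = 3.19

Taking moments about the centre O, the resisting moment is provided by the undrained shear strength acting along the arc:
M_R = c_u·L_a·R = 62·16.20·11.3 = 11349.7 kN·m/m
M_D = W·d = 738·4.82 = 3557.2 kN·m/m
FS = M_R / M_D = 11349.7 / 3557.2 = 3.191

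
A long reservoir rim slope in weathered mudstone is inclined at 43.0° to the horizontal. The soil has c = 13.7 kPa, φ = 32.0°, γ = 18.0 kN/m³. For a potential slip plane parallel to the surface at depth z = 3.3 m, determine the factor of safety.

FS = 1.13

For an infinite slope with a slip plane parallel to the surface (no pore pressure): FS = [c + γz cos²β tanφ] / [γz sinβ cosβ].
γz = 18.0·3.3 = 59.40 kN/m²
Numerator = 13.7 + 59.40·cos²43.0°·tan32.0° = 13.7 + 59.40·0.5349·0.6249 = 33.553 kPa
Denominator = 59.40·sin43.0°·cos43.0° = 59.40·0.6820·0.7314 = 29.628 kPa
FS = 33.553 / 29.628 = 1.132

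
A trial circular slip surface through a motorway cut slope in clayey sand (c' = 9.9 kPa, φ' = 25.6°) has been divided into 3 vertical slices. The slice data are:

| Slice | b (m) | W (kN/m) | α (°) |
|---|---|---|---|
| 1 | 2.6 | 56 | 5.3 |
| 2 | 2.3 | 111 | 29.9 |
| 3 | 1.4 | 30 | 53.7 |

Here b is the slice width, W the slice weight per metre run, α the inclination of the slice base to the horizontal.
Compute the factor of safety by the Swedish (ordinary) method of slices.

Ordinary method of slices: FS = Σ[c'·Δl_i + (W_i cosα_i)·tanφ'] / Σ W_i sinα_i, with Δl_i = b_i / cosα_i.
Slice 1: Δl = 2.6/cos5.3° = 2.611 m; N'_1 = 56·cos5.3° = 55.8; c'Δl = 25.85; W sinα = 5.2
Slice 2: Δl = 2.3/cos29.9° = 2.653 m; N'_2 = 111·cos29.9° = 96.2; c'Δl = 26.27; W sinα = 55.3
Slice 3: Δl = 1.4/cos53.7° = 2.365 m; N'_3 = 30·cos53.7° = 17.8; c'Δl = 23.41; W sinα = 24.2
Σc'Δl = 75.5 kN/m; ΣN' = 169.7 kN/m; ΣW sinα = 84.7 kN/m
Resisting = 75.5 + 169.7·tan25.6° = 75.5 + 81.3 = 156.9 kN/m
FS = 156.9 / 84.7 = 1.852

FS = 1.85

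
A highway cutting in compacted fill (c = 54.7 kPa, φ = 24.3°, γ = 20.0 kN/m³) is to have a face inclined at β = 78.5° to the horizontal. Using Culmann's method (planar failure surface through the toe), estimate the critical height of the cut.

Culmann's analysis gives the critical failure plane at α_cr = (β + φ)/2 = (78.5 + 24.3)/2 = 51.4°, and the critical height
H_c = (4c/γ) · sinβ cosφ / [1 − cos(β − φ)]
    = (4·54.7/20.0) · sin78.5°·cos24.3° / [1 − cos(54.2°)]
    = 10.940 · 0.9799·0.9114 / [1 − 0.5850]
    = 10.940 · 0.8931 / 0.4150
    = 23.54 m

H_c = 23.54 m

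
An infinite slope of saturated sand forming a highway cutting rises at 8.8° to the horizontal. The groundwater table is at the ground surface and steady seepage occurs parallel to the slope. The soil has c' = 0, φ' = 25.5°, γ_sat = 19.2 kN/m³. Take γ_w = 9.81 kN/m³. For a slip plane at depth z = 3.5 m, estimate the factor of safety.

With seepage parallel to the slope and the water table at the surface, the effective normal stress on the slip plane uses the buoyant unit weight γ' = γ_sat − γ_w while the driving shear stress uses γ_sat:
FS = [c' + γ' z cos²β tanφ'] / [γ_sat z sinβ cosβ]
(For c' = 0 this reduces to FS = (γ'/γ_sat)·tanφ'/tanβ.)
γ' = 19.2 − 9.81 = 9.39 kN/m³
Numerator = 0.0 + 9.39·3.5·cos²8.8°·tan25.5° = 0.0 + 9.39·3.5·0.9766·0.4770 = 15.309 kPa
Denominator = 19.2·3.5·sin8.8°·cos8.8° = 19.2·3.5·0.1530·0.9882 = 10.160 kPa
FS = 15.309 / 10.160 = 1.507

FS = 1.51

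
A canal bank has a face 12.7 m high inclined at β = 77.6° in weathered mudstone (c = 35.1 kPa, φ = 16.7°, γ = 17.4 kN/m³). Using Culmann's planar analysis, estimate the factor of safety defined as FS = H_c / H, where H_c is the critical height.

FS = 1.16

H_c = (4c/γ) · sinβ cosφ / [1 − cos(β − φ)]
    = (4·35.1/17.4) · sin77.6°·cos16.7° / [1 − cos60.9°]
    = 8.069 · 0.9355 / 0.5137 = 14.70 m
FS = H_c / H = 14.70 / 12.7 = 1.157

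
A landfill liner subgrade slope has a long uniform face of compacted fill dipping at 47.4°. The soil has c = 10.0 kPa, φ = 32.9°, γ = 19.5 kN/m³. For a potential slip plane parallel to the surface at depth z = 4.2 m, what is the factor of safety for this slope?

For an infinite slope with a slip plane parallel to the surface (no pore pressure): FS = [c + γz cos²β tanφ] / [γz sinβ cosβ].
γz = 19.5·4.2 = 81.90 kN/m²
Numerator = 10.0 + 81.90·cos²47.4°·tan32.9° = 10.0 + 81.90·0.4582·0.6469 = 34.275 kPa
Denominator = 81.90·sin47.4°·cos47.4° = 81.90·0.7361·0.6769 = 40.806 kPa
FS = 34.275 / 40.806 = 0.840

FS = 0.84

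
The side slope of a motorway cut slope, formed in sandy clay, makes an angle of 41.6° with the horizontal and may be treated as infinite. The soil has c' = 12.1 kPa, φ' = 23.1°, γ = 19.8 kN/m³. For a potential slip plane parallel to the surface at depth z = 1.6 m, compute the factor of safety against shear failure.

FS = 1.25

For an infinite slope with a slip plane parallel to the surface (no pore pressure): FS = [c' + γz cos²β tanφ'] / [γz sinβ cosβ].
γz = 19.8·1.6 = 31.68 kN/m²
Numerator = 12.1 + 31.68·cos²41.6°·tan23.1° = 12.1 + 31.68·0.5592·0.4265 = 19.656 kPa
Denominator = 31.68·sin41.6°·cos41.6° = 31.68·0.6639·0.7478 = 15.729 kPa
FS = 19.656 / 15.729 = 1.250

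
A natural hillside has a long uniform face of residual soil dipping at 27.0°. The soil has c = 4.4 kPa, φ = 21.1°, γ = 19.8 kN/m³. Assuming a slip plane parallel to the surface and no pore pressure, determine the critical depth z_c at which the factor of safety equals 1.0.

Setting FS = 1.00 in FS = [c + γz cos²β tanφ] / [γz sinβ cosβ] and solving for z:
z = c / [γ cosβ (FS·sinβ − cosβ·tanφ)]
  = 4.4 / [19.8·cos27.0°·(1.00·sin27.0° − cos27.0°·tan21.1°)]
  = 4.4 / [19.8·0.8910·(1.00·0.4540 − 0.8910·0.3859)]
  = 4.4 / 1.9438 = 2.264 m

z_c = 2.26 m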